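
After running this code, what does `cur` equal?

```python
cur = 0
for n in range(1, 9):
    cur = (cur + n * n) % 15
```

Let's trace through this code step by step.

Initialize: cur = 0
Entering loop: for n in range(1, 9):

After execution: cur = 9
9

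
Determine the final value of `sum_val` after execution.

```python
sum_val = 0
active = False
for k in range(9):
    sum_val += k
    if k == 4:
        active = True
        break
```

Let's trace through this code step by step.

Initialize: sum_val = 0
Initialize: active = False
Entering loop: for k in range(9):

After execution: sum_val = 10
10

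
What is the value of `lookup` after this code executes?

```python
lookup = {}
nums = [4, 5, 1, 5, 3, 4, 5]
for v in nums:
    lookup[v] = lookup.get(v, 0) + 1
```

Let's trace through this code step by step.

Initialize: lookup = {}
Initialize: nums = [4, 5, 1, 5, 3, 4, 5]
Entering loop: for v in nums:

After execution: lookup = {4: 2, 5: 3, 1: 1, 3: 1}
{4: 2, 5: 3, 1: 1, 3: 1}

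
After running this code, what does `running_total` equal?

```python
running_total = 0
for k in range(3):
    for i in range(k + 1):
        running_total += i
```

Let's trace through this code step by step.

Initialize: running_total = 0
Entering loop: for k in range(3):

After execution: running_total = 4
4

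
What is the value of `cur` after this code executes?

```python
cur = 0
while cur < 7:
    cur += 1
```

Let's trace through this code step by step.

Initialize: cur = 0
Entering loop: while cur < 7:

After execution: cur = 7
7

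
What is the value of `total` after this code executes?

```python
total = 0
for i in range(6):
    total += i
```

Let's trace through this code step by step.

Initialize: total = 0
Entering loop: for i in range(6):

After execution: total = 15
15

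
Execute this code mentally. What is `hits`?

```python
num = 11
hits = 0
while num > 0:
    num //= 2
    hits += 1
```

Let's trace through this code step by step.

Initialize: num = 11
Initialize: hits = 0
Entering loop: while num > 0:

After execution: hits = 4
4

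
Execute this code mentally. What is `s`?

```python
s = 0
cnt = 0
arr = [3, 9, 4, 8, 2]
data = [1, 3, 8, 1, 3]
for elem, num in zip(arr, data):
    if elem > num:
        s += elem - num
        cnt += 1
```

Let's trace through this code step by step.

Initialize: s = 0
Initialize: cnt = 0
Initialize: arr = [3, 9, 4, 8, 2]
Initialize: data = [1, 3, 8, 1, 3]
Entering loop: for elem, num in zip(arr, data):

After execution: s = 15
15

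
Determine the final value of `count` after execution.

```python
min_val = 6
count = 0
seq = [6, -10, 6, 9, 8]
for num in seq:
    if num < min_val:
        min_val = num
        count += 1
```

Let's trace through this code step by step.

Initialize: min_val = 6
Initialize: count = 0
Initialize: seq = [6, -10, 6, 9, 8]
Entering loop: for num in seq:

After execution: count = 1
1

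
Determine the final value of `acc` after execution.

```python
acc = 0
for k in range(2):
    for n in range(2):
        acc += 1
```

Let's trace through this code step by step.

Initialize: acc = 0
Entering loop: for k in range(2):

After execution: acc = 4
4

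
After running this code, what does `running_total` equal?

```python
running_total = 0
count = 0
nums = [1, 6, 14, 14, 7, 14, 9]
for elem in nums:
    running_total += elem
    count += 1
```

Let's trace through this code step by step.

Initialize: running_total = 0
Initialize: count = 0
Initialize: nums = [1, 6, 14, 14, 7, 14, 9]
Entering loop: for elem in nums:

After execution: running_total = 65
65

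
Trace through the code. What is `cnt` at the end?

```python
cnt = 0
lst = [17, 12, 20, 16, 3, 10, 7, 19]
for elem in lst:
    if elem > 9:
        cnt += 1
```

Let's trace through this code step by step.

Initialize: cnt = 0
Initialize: lst = [17, 12, 20, 16, 3, 10, 7, 19]
Entering loop: for elem in lst:

After execution: cnt = 6
6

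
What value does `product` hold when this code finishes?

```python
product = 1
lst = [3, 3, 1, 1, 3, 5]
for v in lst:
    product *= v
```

Let's trace through this code step by step.

Initialize: product = 1
Initialize: lst = [3, 3, 1, 1, 3, 5]
Entering loop: for v in lst:

After execution: product = 135
135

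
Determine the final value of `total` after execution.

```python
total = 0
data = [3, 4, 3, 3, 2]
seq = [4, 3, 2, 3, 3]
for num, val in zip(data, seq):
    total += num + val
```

Let's trace through this code step by step.

Initialize: total = 0
Initialize: data = [3, 4, 3, 3, 2]
Initialize: seq = [4, 3, 2, 3, 3]
Entering loop: for num, val in zip(data, seq):

After execution: total = 30
30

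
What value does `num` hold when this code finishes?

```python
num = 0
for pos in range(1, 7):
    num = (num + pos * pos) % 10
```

Let's trace through this code step by step.

Initialize: num = 0
Entering loop: for pos in range(1, 7):

After execution: num = 1
1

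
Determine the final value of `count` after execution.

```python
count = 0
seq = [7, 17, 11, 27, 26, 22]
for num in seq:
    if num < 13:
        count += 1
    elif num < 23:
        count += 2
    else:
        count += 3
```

Let's trace through this code step by step.

Initialize: count = 0
Initialize: seq = [7, 17, 11, 27, 26, 22]
Entering loop: for num in seq:

After execution: count = 12
12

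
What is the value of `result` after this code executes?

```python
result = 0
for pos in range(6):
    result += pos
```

Let's trace through this code step by step.

Initialize: result = 0
Entering loop: for pos in range(6):

After execution: result = 15
15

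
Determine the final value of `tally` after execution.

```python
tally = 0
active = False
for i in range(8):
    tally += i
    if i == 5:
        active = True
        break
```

Let's trace through this code step by step.

Initialize: tally = 0
Initialize: active = False
Entering loop: for i in range(8):

After execution: tally = 15
15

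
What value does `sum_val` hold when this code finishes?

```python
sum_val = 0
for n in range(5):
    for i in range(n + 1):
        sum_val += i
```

Let's trace through this code step by step.

Initialize: sum_val = 0
Entering loop: for n in range(5):

After execution: sum_val = 20
20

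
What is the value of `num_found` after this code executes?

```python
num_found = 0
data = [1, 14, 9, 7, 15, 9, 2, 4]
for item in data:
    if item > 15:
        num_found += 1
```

Let's trace through this code step by step.

Initialize: num_found = 0
Initialize: data = [1, 14, 9, 7, 15, 9, 2, 4]
Entering loop: for item in data:

After execution: num_found = 0
0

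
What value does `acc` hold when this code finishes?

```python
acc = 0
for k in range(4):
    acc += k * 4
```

Let's trace through this code step by step.

Initialize: acc = 0
Entering loop: for k in range(4):

After execution: acc = 24
24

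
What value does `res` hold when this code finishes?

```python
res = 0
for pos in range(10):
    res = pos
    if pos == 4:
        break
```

Let's trace through this code step by step.

Initialize: res = 0
Entering loop: for pos in range(10):

After execution: res = 4
4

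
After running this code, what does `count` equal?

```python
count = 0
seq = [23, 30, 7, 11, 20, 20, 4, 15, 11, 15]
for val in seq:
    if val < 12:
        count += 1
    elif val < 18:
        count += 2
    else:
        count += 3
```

Let's trace through this code step by step.

Initialize: count = 0
Initialize: seq = [23, 30, 7, 11, 20, 20, 4, 15, 11, 15]
Entering loop: for val in seq:

After execution: count = 20
20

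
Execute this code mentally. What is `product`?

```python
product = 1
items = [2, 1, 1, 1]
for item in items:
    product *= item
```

Let's trace through this code step by step.

Initialize: product = 1
Initialize: items = [2, 1, 1, 1]
Entering loop: for item in items:

After execution: product = 2
2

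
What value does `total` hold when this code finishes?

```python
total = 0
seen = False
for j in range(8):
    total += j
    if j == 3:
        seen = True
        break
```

Let's trace through this code step by step.

Initialize: total = 0
Initialize: seen = False
Entering loop: for j in range(8):

After execution: total = 6
6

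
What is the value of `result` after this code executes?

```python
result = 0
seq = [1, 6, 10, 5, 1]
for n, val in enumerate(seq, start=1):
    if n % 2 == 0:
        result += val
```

Let's trace through this code step by step.

Initialize: result = 0
Initialize: seq = [1, 6, 10, 5, 1]
Entering loop: for n, val in enumerate(seq, start=1):

After execution: result = 11
11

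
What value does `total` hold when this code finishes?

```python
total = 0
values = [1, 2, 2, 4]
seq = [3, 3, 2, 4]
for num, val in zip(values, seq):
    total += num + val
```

Let's trace through this code step by step.

Initialize: total = 0
Initialize: values = [1, 2, 2, 4]
Initialize: seq = [3, 3, 2, 4]
Entering loop: for num, val in zip(values, seq):

After execution: total = 21
21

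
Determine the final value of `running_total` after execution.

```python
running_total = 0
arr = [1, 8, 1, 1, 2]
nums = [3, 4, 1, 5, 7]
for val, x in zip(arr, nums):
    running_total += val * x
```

Let's trace through this code step by step.

Initialize: running_total = 0
Initialize: arr = [1, 8, 1, 1, 2]
Initialize: nums = [3, 4, 1, 5, 7]
Entering loop: for val, x in zip(arr, nums):

After execution: running_total = 55
55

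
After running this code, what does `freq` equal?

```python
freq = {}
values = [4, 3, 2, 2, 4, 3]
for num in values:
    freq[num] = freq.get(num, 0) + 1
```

Let's trace through this code step by step.

Initialize: freq = {}
Initialize: values = [4, 3, 2, 2, 4, 3]
Entering loop: for num in values:

After execution: freq = {4: 2, 3: 2, 2: 2}
{4: 2, 3: 2, 2: 2}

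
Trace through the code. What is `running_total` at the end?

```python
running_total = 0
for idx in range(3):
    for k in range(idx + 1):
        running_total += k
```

Let's trace through this code step by step.

Initialize: running_total = 0
Entering loop: for idx in range(3):

After execution: running_total = 4
4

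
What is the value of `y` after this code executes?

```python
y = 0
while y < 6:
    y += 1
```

Let's trace through this code step by step.

Initialize: y = 0
Entering loop: while y < 6:

After execution: y = 6
6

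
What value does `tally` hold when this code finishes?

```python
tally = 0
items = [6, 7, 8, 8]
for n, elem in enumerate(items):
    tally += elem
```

Let's trace through this code step by step.

Initialize: tally = 0
Initialize: items = [6, 7, 8, 8]
Entering loop: for n, elem in enumerate(items):

After execution: tally = 29
29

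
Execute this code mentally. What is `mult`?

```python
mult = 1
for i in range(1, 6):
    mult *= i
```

Let's trace through this code step by step.

Initialize: mult = 1
Entering loop: for i in range(1, 6):

After execution: mult = 120
120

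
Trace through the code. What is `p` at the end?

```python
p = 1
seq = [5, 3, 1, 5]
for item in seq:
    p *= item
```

Let's trace through this code step by step.

Initialize: p = 1
Initialize: seq = [5, 3, 1, 5]
Entering loop: for item in seq:

After execution: p = 75
75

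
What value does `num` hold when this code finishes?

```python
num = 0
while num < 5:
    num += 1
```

Let's trace through this code step by step.

Initialize: num = 0
Entering loop: while num < 5:

After execution: num = 5
5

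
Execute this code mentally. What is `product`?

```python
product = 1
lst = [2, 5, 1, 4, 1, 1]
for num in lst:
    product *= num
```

Let's trace through this code step by step.

Initialize: product = 1
Initialize: lst = [2, 5, 1, 4, 1, 1]
Entering loop: for num in lst:

After execution: product = 40
40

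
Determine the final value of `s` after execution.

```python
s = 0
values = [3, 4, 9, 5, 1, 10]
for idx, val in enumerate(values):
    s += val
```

Let's trace through this code step by step.

Initialize: s = 0
Initialize: values = [3, 4, 9, 5, 1, 10]
Entering loop: for idx, val in enumerate(values):

After execution: s = 32
32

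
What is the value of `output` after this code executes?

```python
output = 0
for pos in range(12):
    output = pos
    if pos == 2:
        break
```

Let's trace through this code step by step.

Initialize: output = 0
Entering loop: for pos in range(12):

After execution: output = 2
2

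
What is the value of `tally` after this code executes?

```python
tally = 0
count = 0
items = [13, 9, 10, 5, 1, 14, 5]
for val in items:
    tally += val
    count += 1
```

Let's trace through this code step by step.

Initialize: tally = 0
Initialize: count = 0
Initialize: items = [13, 9, 10, 5, 1, 14, 5]
Entering loop: for val in items:

After execution: tally = 57
57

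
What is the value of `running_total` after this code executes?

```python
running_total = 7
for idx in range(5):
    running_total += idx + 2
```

Let's trace through this code step by step.

Initialize: running_total = 7
Entering loop: for idx in range(5):

After execution: running_total = 27
27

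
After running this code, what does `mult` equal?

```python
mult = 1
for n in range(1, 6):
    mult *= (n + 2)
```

Let's trace through this code step by step.

Initialize: mult = 1
Entering loop: for n in range(1, 6):

After execution: mult = 2520
2520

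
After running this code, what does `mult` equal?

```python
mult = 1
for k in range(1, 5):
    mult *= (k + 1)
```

Let's trace through this code step by step.

Initialize: mult = 1
Entering loop: for k in range(1, 5):

After execution: mult = 120
120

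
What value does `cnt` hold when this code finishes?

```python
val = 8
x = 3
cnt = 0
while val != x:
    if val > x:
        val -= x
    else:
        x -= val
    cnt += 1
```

Let's trace through this code step by step.

Initialize: val = 8
Initialize: x = 3
Initialize: cnt = 0
Entering loop: while val != x:

After execution: cnt = 4
4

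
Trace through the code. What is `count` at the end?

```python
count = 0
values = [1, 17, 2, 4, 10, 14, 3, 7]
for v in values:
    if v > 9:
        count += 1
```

Let's trace through this code step by step.

Initialize: count = 0
Initialize: values = [1, 17, 2, 4, 10, 14, 3, 7]
Entering loop: for v in values:

After execution: count = 3
3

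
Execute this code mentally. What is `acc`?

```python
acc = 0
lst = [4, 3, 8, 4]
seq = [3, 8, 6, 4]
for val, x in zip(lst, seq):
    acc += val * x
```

Let's trace through this code step by step.

Initialize: acc = 0
Initialize: lst = [4, 3, 8, 4]
Initialize: seq = [3, 8, 6, 4]
Entering loop: for val, x in zip(lst, seq):

After execution: acc = 100
100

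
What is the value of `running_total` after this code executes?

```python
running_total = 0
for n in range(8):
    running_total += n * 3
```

Let's trace through this code step by step.

Initialize: running_total = 0
Entering loop: for n in range(8):

After execution: running_total = 84
84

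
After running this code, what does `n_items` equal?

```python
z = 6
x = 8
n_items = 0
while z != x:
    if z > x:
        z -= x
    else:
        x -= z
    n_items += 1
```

Let's trace through this code step by step.

Initialize: z = 6
Initialize: x = 8
Initialize: n_items = 0
Entering loop: while z != x:

After execution: n_items = 3
3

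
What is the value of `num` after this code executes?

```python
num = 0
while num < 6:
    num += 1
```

Let's trace through this code step by step.

Initialize: num = 0
Entering loop: while num < 6:

After execution: num = 6
6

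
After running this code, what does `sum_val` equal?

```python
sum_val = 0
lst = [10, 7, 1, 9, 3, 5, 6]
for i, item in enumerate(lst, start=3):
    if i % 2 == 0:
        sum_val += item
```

Let's trace through this code step by step.

Initialize: sum_val = 0
Initialize: lst = [10, 7, 1, 9, 3, 5, 6]
Entering loop: for i, item in enumerate(lst, start=3):

After execution: sum_val = 21
21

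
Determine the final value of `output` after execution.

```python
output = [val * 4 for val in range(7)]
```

Let's trace through this code step by step.

Initialize: output = [val * 4 for val in range(7)]

After execution: output = [0, 4, 8, 12, 16, 20, 24]
[0, 4, 8, 12, 16, 20, 24]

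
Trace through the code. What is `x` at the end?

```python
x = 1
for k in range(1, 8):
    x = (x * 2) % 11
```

Let's trace through this code step by step.

Initialize: x = 1
Entering loop: for k in range(1, 8):

After execution: x = 7
7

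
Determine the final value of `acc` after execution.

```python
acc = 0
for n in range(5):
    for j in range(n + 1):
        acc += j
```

Let's trace through this code step by step.

Initialize: acc = 0
Entering loop: for n in range(5):

After execution: acc = 20
20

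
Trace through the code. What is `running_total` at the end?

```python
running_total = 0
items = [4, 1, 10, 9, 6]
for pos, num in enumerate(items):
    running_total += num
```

Let's trace through this code step by step.

Initialize: running_total = 0
Initialize: items = [4, 1, 10, 9, 6]
Entering loop: for pos, num in enumerate(items):

After execution: running_total = 30
30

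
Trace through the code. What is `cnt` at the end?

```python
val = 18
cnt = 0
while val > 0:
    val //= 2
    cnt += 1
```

Let's trace through this code step by step.

Initialize: val = 18
Initialize: cnt = 0
Entering loop: while val > 0:

After execution: cnt = 5
5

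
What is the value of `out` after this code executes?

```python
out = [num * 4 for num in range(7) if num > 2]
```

Let's trace through this code step by step.

Initialize: out = [num * 4 for num in range(7) if num > 2]

After execution: out = [12, 16, 20, 24]
[12, 16, 20, 24]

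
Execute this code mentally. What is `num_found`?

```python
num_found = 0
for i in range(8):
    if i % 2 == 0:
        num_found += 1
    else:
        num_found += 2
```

Let's trace through this code step by step.

Initialize: num_found = 0
Entering loop: for i in range(8):

After execution: num_found = 12
12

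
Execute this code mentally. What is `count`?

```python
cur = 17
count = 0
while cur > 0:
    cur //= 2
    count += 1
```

Let's trace through this code step by step.

Initialize: cur = 17
Initialize: count = 0
Entering loop: while cur > 0:

After execution: count = 5
5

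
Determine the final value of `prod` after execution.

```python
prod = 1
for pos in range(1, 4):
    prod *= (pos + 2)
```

Let's trace through this code step by step.

Initialize: prod = 1
Entering loop: for pos in range(1, 4):

After execution: prod = 60
60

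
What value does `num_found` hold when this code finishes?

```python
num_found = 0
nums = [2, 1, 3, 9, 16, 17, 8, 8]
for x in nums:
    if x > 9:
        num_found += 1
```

Let's trace through this code step by step.

Initialize: num_found = 0
Initialize: nums = [2, 1, 3, 9, 16, 17, 8, 8]
Entering loop: for x in nums:

After execution: num_found = 2
2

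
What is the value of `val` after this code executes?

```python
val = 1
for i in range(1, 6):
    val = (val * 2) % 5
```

Let's trace through this code step by step.

Initialize: val = 1
Entering loop: for i in range(1, 6):

After execution: val = 2
2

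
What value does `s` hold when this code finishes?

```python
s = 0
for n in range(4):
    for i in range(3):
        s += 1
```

Let's trace through this code step by step.

Initialize: s = 0
Entering loop: for n in range(4):

After execution: s = 12
12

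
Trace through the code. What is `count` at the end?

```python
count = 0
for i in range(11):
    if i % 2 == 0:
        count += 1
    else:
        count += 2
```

Let's trace through this code step by step.

Initialize: count = 0
Entering loop: for i in range(11):

After execution: count = 16
16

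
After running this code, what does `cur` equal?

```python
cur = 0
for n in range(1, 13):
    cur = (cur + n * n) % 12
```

Let's trace through this code step by step.

Initialize: cur = 0
Entering loop: for n in range(1, 13):

After execution: cur = 2
2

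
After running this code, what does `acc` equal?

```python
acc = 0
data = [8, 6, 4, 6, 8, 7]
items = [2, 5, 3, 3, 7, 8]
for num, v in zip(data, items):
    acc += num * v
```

Let's trace through this code step by step.

Initialize: acc = 0
Initialize: data = [8, 6, 4, 6, 8, 7]
Initialize: items = [2, 5, 3, 3, 7, 8]
Entering loop: for num, v in zip(data, items):

After execution: acc = 188
188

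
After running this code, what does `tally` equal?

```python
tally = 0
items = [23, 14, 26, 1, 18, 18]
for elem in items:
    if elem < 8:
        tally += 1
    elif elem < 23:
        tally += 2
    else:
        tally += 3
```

Let's trace through this code step by step.

Initialize: tally = 0
Initialize: items = [23, 14, 26, 1, 18, 18]
Entering loop: for elem in items:

After execution: tally = 13
13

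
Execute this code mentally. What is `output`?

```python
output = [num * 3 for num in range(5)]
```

Let's trace through this code step by step.

Initialize: output = [num * 3 for num in range(5)]

After execution: output = [0, 3, 6, 9, 12]
[0, 3, 6, 9, 12]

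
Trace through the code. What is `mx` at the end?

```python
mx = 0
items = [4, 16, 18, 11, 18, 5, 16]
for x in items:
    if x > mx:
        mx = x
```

Let's trace through this code step by step.

Initialize: mx = 0
Initialize: items = [4, 16, 18, 11, 18, 5, 16]
Entering loop: for x in items:

After execution: mx = 18
18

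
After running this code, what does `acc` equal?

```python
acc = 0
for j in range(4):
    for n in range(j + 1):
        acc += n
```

Let's trace through this code step by step.

Initialize: acc = 0
Entering loop: for j in range(4):

After execution: acc = 10
10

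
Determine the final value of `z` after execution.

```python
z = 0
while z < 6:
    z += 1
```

Let's trace through this code step by step.

Initialize: z = 0
Entering loop: while z < 6:

After execution: z = 6
6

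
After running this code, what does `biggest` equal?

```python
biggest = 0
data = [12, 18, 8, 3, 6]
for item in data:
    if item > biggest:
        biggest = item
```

Let's trace through this code step by step.

Initialize: biggest = 0
Initialize: data = [12, 18, 8, 3, 6]
Entering loop: for item in data:

After execution: biggest = 18
18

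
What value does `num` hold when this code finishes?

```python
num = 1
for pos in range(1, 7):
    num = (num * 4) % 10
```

Let's trace through this code step by step.

Initialize: num = 1
Entering loop: for pos in range(1, 7):

After execution: num = 6
6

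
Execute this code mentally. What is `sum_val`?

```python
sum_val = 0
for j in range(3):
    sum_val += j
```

Let's trace through this code step by step.

Initialize: sum_val = 0
Entering loop: for j in range(3):

After execution: sum_val = 3
3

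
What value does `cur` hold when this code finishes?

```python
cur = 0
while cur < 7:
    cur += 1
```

Let's trace through this code step by step.

Initialize: cur = 0
Entering loop: while cur < 7:

After execution: cur = 7
7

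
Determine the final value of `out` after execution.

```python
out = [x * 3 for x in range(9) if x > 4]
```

Let's trace through this code step by step.

Initialize: out = [x * 3 for x in range(9) if x > 4]

After execution: out = [15, 18, 21, 24]
[15, 18, 21, 24]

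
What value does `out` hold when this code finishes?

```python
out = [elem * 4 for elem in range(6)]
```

Let's trace through this code step by step.

Initialize: out = [elem * 4 for elem in range(6)]

After execution: out = [0, 4, 8, 12, 16, 20]
[0, 4, 8, 12, 16, 20]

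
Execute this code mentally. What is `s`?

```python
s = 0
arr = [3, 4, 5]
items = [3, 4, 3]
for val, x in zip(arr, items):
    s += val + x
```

Let's trace through this code step by step.

Initialize: s = 0
Initialize: arr = [3, 4, 5]
Initialize: items = [3, 4, 3]
Entering loop: for val, x in zip(arr, items):

After execution: s = 22
22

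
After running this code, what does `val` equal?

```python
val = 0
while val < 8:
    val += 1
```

Let's trace through this code step by step.

Initialize: val = 0
Entering loop: while val < 8:

After execution: val = 8
8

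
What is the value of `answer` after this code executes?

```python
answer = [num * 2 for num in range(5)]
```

Let's trace through this code step by step.

Initialize: answer = [num * 2 for num in range(5)]

After execution: answer = [0, 2, 4, 6, 8]
[0, 2, 4, 6, 8]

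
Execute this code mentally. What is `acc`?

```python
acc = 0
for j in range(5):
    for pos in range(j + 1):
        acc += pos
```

Let's trace through this code step by step.

Initialize: acc = 0
Entering loop: for j in range(5):

After execution: acc = 20
20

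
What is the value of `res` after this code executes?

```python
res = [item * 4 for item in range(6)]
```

Let's trace through this code step by step.

Initialize: res = [item * 4 for item in range(6)]

After execution: res = [0, 4, 8, 12, 16, 20]
[0, 4, 8, 12, 16, 20]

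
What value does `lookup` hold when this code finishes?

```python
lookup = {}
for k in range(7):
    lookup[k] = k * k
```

Let's trace through this code step by step.

Initialize: lookup = {}
Entering loop: for k in range(7):

After execution: lookup = {0: 0, 1: 1, 2: 4, 3: 9, 4: 16, 5: 25, 6: 36}
{0: 0, 1: 1, 2: 4, 3: 9, 4: 16, 5: 25, 6: 36}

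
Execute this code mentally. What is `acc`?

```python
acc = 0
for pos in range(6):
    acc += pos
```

Let's trace through this code step by step.

Initialize: acc = 0
Entering loop: for pos in range(6):

After execution: acc = 15
15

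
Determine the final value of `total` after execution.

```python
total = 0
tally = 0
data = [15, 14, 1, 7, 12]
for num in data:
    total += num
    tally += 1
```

Let's trace through this code step by step.

Initialize: total = 0
Initialize: tally = 0
Initialize: data = [15, 14, 1, 7, 12]
Entering loop: for num in data:

After execution: total = 49
49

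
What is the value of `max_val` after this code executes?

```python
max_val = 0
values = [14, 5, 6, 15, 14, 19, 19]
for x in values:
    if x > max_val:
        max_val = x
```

Let's trace through this code step by step.

Initialize: max_val = 0
Initialize: values = [14, 5, 6, 15, 14, 19, 19]
Entering loop: for x in values:

After execution: max_val = 19
19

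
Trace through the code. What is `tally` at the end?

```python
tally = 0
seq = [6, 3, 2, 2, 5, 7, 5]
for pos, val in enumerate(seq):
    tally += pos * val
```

Let's trace through this code step by step.

Initialize: tally = 0
Initialize: seq = [6, 3, 2, 2, 5, 7, 5]
Entering loop: for pos, val in enumerate(seq):

After execution: tally = 98
98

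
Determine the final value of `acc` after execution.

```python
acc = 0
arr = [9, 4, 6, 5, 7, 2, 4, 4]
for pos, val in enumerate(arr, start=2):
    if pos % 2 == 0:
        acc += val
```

Let's trace through this code step by step.

Initialize: acc = 0
Initialize: arr = [9, 4, 6, 5, 7, 2, 4, 4]
Entering loop: for pos, val in enumerate(arr, start=2):

After execution: acc = 26
26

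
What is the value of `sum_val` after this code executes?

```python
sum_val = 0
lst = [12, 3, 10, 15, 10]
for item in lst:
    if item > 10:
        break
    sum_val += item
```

Let's trace through this code step by step.

Initialize: sum_val = 0
Initialize: lst = [12, 3, 10, 15, 10]
Entering loop: for item in lst:

After execution: sum_val = 0
0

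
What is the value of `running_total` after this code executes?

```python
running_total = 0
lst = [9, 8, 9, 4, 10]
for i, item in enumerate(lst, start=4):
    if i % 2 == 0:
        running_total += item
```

Let's trace through this code step by step.

Initialize: running_total = 0
Initialize: lst = [9, 8, 9, 4, 10]
Entering loop: for i, item in enumerate(lst, start=4):

After execution: running_total = 28
28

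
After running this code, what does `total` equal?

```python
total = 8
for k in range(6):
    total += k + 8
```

Let's trace through this code step by step.

Initialize: total = 8
Entering loop: for k in range(6):

After execution: total = 71
71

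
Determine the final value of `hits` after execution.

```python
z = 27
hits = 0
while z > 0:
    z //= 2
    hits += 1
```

Let's trace through this code step by step.

Initialize: z = 27
Initialize: hits = 0
Entering loop: while z > 0:

After execution: hits = 5
5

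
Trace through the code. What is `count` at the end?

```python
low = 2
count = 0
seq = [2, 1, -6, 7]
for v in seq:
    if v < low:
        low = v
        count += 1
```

Let's trace through this code step by step.

Initialize: low = 2
Initialize: count = 0
Initialize: seq = [2, 1, -6, 7]
Entering loop: for v in seq:

After execution: count = 2
2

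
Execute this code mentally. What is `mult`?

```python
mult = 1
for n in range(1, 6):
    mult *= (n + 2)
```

Let's trace through this code step by step.

Initialize: mult = 1
Entering loop: for n in range(1, 6):

After execution: mult = 2520
2520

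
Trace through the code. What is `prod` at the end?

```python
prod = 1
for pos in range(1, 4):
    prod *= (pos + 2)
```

Let's trace through this code step by step.

Initialize: prod = 1
Entering loop: for pos in range(1, 4):

After execution: prod = 60
60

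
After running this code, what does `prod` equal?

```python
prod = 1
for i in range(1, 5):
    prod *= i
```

Let's trace through this code step by step.

Initialize: prod = 1
Entering loop: for i in range(1, 5):

After execution: prod = 24
24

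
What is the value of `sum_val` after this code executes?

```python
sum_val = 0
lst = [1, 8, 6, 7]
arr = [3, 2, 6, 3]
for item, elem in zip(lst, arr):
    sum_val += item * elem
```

Let's trace through this code step by step.

Initialize: sum_val = 0
Initialize: lst = [1, 8, 6, 7]
Initialize: arr = [3, 2, 6, 3]
Entering loop: for item, elem in zip(lst, arr):

After execution: sum_val = 76
76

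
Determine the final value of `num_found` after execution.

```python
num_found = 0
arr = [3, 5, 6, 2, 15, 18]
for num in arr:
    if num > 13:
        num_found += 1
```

Let's trace through this code step by step.

Initialize: num_found = 0
Initialize: arr = [3, 5, 6, 2, 15, 18]
Entering loop: for num in arr:

After execution: num_found = 2
2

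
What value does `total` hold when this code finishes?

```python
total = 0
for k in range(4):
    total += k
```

Let's trace through this code step by step.

Initialize: total = 0
Entering loop: for k in range(4):

After execution: total = 6
6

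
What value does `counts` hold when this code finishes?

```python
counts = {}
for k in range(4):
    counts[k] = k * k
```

Let's trace through this code step by step.

Initialize: counts = {}
Entering loop: for k in range(4):

After execution: counts = {0: 0, 1: 1, 2: 4, 3: 9}
{0: 0, 1: 1, 2: 4, 3: 9}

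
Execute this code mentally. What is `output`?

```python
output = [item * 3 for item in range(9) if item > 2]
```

Let's trace through this code step by step.

Initialize: output = [item * 3 for item in range(9) if item > 2]

After execution: output = [9, 12, 15, 18, 21, 24]
[9, 12, 15, 18, 21, 24]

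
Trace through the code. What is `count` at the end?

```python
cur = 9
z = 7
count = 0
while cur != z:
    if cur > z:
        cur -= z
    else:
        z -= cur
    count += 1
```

Let's trace through this code step by step.

Initialize: cur = 9
Initialize: z = 7
Initialize: count = 0
Entering loop: while cur != z:

After execution: count = 5
5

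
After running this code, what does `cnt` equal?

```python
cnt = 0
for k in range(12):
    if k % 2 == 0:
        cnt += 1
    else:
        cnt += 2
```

Let's trace through this code step by step.

Initialize: cnt = 0
Entering loop: for k in range(12):

After execution: cnt = 18
18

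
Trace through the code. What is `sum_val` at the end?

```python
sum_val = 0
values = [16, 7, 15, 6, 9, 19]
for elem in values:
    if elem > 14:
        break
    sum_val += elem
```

Let's trace through this code step by step.

Initialize: sum_val = 0
Initialize: values = [16, 7, 15, 6, 9, 19]
Entering loop: for elem in values:

After execution: sum_val = 0
0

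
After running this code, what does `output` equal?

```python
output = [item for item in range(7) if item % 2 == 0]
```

Let's trace through this code step by step.

Initialize: output = [item for item in range(7) if item % 2 == 0]

After execution: output = [0, 2, 4, 6]
[0, 2, 4, 6]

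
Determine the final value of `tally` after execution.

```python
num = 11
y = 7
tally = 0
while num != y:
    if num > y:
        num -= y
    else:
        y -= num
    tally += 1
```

Let's trace through this code step by step.

Initialize: num = 11
Initialize: y = 7
Initialize: tally = 0
Entering loop: while num != y:

After execution: tally = 5
5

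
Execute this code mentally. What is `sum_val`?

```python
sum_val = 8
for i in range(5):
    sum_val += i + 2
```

Let's trace through this code step by step.

Initialize: sum_val = 8
Entering loop: for i in range(5):

After execution: sum_val = 28
28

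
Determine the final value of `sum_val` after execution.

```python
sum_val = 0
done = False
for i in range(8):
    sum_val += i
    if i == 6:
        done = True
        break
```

Let's trace through this code step by step.

Initialize: sum_val = 0
Initialize: done = False
Entering loop: for i in range(8):

After execution: sum_val = 21
21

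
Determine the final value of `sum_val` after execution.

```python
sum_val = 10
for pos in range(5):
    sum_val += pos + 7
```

Let's trace through this code step by step.

Initialize: sum_val = 10
Entering loop: for pos in range(5):

After execution: sum_val = 55
55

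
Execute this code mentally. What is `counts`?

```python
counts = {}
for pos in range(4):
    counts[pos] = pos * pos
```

Let's trace through this code step by step.

Initialize: counts = {}
Entering loop: for pos in range(4):

After execution: counts = {0: 0, 1: 1, 2: 4, 3: 9}
{0: 0, 1: 1, 2: 4, 3: 9}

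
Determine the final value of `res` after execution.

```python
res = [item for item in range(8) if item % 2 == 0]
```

Let's trace through this code step by step.

Initialize: res = [item for item in range(8) if item % 2 == 0]

After execution: res = [0, 2, 4, 6]
[0, 2, 4, 6]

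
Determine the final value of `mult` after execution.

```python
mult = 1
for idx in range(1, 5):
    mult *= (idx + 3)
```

Let's trace through this code step by step.

Initialize: mult = 1
Entering loop: for idx in range(1, 5):

After execution: mult = 840
840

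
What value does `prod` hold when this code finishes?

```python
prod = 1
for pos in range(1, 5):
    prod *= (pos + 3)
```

Let's trace through this code step by step.

Initialize: prod = 1
Entering loop: for pos in range(1, 5):

After execution: prod = 840
840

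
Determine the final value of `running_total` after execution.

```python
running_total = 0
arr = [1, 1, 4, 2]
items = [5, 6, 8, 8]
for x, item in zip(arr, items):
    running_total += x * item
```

Let's trace through this code step by step.

Initialize: running_total = 0
Initialize: arr = [1, 1, 4, 2]
Initialize: items = [5, 6, 8, 8]
Entering loop: for x, item in zip(arr, items):

After execution: running_total = 59
59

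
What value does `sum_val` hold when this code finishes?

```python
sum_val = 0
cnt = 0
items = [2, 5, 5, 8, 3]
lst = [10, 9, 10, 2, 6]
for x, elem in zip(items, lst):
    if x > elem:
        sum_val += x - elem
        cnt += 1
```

Let's trace through this code step by step.

Initialize: sum_val = 0
Initialize: cnt = 0
Initialize: items = [2, 5, 5, 8, 3]
Initialize: lst = [10, 9, 10, 2, 6]
Entering loop: for x, elem in zip(items, lst):

After execution: sum_val = 6
6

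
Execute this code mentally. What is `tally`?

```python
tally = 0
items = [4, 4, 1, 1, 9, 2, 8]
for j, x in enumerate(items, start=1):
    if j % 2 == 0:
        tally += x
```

Let's trace through this code step by step.

Initialize: tally = 0
Initialize: items = [4, 4, 1, 1, 9, 2, 8]
Entering loop: for j, x in enumerate(items, start=1):

After execution: tally = 7
7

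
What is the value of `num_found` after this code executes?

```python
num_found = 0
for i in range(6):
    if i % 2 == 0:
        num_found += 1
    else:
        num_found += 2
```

Let's trace through this code step by step.

Initialize: num_found = 0
Entering loop: for i in range(6):

After execution: num_found = 9
9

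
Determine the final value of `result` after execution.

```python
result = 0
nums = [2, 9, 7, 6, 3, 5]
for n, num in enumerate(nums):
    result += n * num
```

Let's trace through this code step by step.

Initialize: result = 0
Initialize: nums = [2, 9, 7, 6, 3, 5]
Entering loop: for n, num in enumerate(nums):

After execution: result = 78
78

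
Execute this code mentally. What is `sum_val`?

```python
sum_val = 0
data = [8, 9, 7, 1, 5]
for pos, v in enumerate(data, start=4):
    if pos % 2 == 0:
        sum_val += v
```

Let's trace through this code step by step.

Initialize: sum_val = 0
Initialize: data = [8, 9, 7, 1, 5]
Entering loop: for pos, v in enumerate(data, start=4):

After execution: sum_val = 20
20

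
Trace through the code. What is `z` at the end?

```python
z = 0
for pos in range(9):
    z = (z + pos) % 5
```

Let's trace through this code step by step.

Initialize: z = 0
Entering loop: for pos in range(9):

After execution: z = 1
1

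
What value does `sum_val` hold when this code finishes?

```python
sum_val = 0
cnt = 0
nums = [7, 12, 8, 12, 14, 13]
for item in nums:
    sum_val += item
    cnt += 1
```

Let's trace through this code step by step.

Initialize: sum_val = 0
Initialize: cnt = 0
Initialize: nums = [7, 12, 8, 12, 14, 13]
Entering loop: for item in nums:

After execution: sum_val = 66
66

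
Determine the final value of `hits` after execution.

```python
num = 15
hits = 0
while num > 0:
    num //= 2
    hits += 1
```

Let's trace through this code step by step.

Initialize: num = 15
Initialize: hits = 0
Entering loop: while num > 0:

After execution: hits = 4
4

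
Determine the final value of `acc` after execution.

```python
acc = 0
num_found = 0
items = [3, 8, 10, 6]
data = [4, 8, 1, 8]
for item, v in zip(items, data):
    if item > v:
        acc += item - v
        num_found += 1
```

Let's trace through this code step by step.

Initialize: acc = 0
Initialize: num_found = 0
Initialize: items = [3, 8, 10, 6]
Initialize: data = [4, 8, 1, 8]
Entering loop: for item, v in zip(items, data):

After execution: acc = 9
9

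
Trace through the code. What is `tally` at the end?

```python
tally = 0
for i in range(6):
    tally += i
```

Let's trace through this code step by step.

Initialize: tally = 0
Entering loop: for i in range(6):

After execution: tally = 15
15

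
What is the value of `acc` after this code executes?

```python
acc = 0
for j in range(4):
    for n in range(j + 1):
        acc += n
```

Let's trace through this code step by step.

Initialize: acc = 0
Entering loop: for j in range(4):

After execution: acc = 10
10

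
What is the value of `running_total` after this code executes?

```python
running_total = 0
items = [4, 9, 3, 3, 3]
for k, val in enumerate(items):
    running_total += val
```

Let's trace through this code step by step.

Initialize: running_total = 0
Initialize: items = [4, 9, 3, 3, 3]
Entering loop: for k, val in enumerate(items):

After execution: running_total = 22
22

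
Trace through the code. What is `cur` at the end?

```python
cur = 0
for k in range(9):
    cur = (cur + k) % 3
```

Let's trace through this code step by step.

Initialize: cur = 0
Entering loop: for k in range(9):

After execution: cur = 0
0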